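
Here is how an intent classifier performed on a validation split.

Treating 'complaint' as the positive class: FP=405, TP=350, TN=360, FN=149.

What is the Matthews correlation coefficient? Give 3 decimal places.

MCC = (TP·TN − FP·FN) / √((TP+FP)(TP+FN)(TN+FP)(TN+FN))
Numerator = 350·360 − 405·149 = 65655
Denominator = √(755·499·765·509) = √146698851825 = 383012.8612
MCC = 65655 / 383012.8612 = 0.171

0.171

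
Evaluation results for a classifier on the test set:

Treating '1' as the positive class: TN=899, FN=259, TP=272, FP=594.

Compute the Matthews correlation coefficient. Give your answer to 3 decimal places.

0.102

MCC = (TP·TN − FP·FN) / √((TP+FP)(TP+FN)(TN+FP)(TN+FN))
Numerator = 272·899 − 594·259 = 90682
Denominator = √(866·531·1493·1158) = √795024990324 = 891641.7388
MCC = 90682 / 891641.7388 = 0.102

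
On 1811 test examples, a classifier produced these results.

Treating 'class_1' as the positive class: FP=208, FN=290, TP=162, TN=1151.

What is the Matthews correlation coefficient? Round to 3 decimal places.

0.220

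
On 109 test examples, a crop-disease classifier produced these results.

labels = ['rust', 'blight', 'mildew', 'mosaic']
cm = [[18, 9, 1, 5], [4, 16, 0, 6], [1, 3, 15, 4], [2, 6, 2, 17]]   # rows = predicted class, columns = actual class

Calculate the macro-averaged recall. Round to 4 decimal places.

Per-class recall (TP/(TP+FN)):
  rust: TP=18, FN=4+1+2=7 → 18/25 = 0.72000
  blight: TP=16, FN=9+3+6=18 → 16/34 = 0.47059
  mildew: TP=15, FN=1+0+2=3 → 15/18 = 0.83333
  mosaic: TP=17, FN=5+6+4=15 → 17/32 = 0.53125
Macro-recall = mean = (0.72000 + 0.47059 + 0.83333 + 0.53125) / 4 = 0.6388

0.6388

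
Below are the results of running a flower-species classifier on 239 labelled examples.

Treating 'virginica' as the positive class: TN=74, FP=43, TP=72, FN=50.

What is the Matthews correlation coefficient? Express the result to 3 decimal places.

0.223

MCC = (TP·TN − FP·FN) / √((TP+FP)(TP+FN)(TN+FP)(TN+FN))
Numerator = 72·74 − 43·50 = 3178
Denominator = √(115·122·117·124) = √203547240 = 14266.9983
MCC = 3178 / 14266.9983 = 0.223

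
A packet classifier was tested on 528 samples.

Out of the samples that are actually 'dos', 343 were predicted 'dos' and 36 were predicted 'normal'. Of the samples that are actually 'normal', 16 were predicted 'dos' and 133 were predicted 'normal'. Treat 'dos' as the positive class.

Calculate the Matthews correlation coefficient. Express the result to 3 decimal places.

0.770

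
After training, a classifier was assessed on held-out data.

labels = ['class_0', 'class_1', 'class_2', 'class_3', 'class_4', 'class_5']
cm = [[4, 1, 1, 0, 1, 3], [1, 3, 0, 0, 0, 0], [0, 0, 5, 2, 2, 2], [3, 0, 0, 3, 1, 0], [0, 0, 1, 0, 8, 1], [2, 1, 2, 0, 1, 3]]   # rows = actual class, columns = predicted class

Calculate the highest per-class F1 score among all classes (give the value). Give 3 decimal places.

0.696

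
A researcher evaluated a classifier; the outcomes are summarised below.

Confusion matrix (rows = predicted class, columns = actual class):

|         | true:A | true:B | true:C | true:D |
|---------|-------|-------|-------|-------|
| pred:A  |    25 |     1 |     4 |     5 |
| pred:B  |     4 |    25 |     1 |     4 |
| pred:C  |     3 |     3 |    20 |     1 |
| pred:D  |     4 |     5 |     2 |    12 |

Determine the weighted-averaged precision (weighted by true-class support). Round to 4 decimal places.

Per-class precision (TP/(TP+FP)):
  A: TP=25, FP=1+4+5=10 → 25/35 = 0.71429
  B: TP=25, FP=4+1+4=9 → 25/34 = 0.73529
  C: TP=20, FP=3+3+1=7 → 20/27 = 0.74074
  D: TP=12, FP=4+5+2=11 → 12/23 = 0.52174
Weighted-precision = Σ (supportᵢ/N)·precisionᵢ with N=119: (36/119)·0.71429 + (34/119)·0.73529 + (27/119)·0.74074 + (22/119)·0.52174 = 0.6907

0.6907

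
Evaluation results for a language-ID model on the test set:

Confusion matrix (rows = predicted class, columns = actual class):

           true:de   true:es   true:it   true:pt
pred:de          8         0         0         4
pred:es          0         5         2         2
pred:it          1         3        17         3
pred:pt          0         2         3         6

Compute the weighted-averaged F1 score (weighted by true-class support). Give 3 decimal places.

0.630

Per-class F1 score (2·TP/(2·TP+FP+FN)):
  de: TP=8, FP=0+0+4=4, FN=0+1+0=1 → 16/21 = 0.7619
  es: TP=5, FP=0+2+2=4, FN=0+3+2=5 → 10/19 = 0.5263
  it: TP=17, FP=1+3+3=7, FN=0+2+3=5 → 34/46 = 0.7391
  pt: TP=6, FP=0+2+3=5, FN=4+2+3=9 → 12/26 = 0.4615
Weighted-F1 score = Σ (supportᵢ/N)·F1 scoreᵢ with N=56: (9/56)·0.7619 + (10/56)·0.5263 + (22/56)·0.7391 + (15/56)·0.4615 = 0.630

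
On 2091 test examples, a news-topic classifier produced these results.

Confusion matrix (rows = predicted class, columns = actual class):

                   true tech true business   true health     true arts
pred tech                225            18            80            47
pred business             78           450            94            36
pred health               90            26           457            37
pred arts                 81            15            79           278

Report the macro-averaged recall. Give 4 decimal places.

0.6752

Per-class recall (TP/(TP+FN)):
  tech: TP=225, FN=78+90+81=249 → 225/474 = 0.47468
  business: TP=450, FN=18+26+15=59 → 450/509 = 0.88409
  health: TP=457, FN=80+94+79=253 → 457/710 = 0.64366
  arts: TP=278, FN=47+36+37=120 → 278/398 = 0.69849
Macro-recall = mean = (0.47468 + 0.88409 + 0.64366 + 0.69849) / 4 = 0.6752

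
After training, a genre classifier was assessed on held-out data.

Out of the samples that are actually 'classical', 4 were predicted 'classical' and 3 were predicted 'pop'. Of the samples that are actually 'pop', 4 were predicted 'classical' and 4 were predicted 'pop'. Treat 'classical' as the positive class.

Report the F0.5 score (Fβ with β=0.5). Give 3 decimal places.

0.513

Fβ = (1+β²)·TP / ((1+β²)·TP + β²·FN + FP), with β²=1/4
= 1.25·4 / (1.25·4 + 0.25·3 + 4) = 0.513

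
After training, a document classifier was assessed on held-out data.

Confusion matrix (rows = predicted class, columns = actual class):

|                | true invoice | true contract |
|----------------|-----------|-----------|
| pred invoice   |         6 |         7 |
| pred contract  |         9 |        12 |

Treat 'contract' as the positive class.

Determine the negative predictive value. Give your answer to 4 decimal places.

0.4615

NPV = TN/(TN+FN) = 6/(6+7) = 0.4615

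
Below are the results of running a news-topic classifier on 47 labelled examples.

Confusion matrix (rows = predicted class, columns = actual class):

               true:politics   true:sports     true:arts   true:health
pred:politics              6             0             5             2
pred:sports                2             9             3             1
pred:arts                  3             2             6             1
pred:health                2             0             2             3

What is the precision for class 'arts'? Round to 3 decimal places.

precision = TP/(TP+FP).
arts: TP=6, FP=3+2+1=6 → 6/12 = 0.5000

0.500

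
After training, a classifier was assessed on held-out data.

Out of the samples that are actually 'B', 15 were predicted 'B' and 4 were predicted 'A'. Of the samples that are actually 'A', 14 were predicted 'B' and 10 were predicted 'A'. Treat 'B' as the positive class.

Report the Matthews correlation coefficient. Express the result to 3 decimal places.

MCC = (TP·TN − FP·FN) / √((TP+FP)(TP+FN)(TN+FP)(TN+FN))
Numerator = 15·10 − 14·4 = 94
Denominator = √(29·19·24·14) = √185136 = 430.2743
MCC = 94 / 430.2743 = 0.218

0.218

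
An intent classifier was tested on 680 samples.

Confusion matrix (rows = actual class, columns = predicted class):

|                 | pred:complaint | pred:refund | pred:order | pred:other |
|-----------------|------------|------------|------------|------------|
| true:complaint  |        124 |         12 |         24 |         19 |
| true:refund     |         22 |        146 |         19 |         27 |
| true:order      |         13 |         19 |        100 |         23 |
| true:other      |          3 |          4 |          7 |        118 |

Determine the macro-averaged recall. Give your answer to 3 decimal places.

Per-class recall (TP/(TP+FN)):
  complaint: TP=124, FN=12+24+19=55 → 124/179 = 0.6927
  refund: TP=146, FN=22+19+27=68 → 146/214 = 0.6822
  order: TP=100, FN=13+19+23=55 → 100/155 = 0.6452
  other: TP=118, FN=3+4+7=14 → 118/132 = 0.8939
Macro-recall = mean = (0.6927 + 0.6822 + 0.6452 + 0.8939) / 4 = 0.729

0.729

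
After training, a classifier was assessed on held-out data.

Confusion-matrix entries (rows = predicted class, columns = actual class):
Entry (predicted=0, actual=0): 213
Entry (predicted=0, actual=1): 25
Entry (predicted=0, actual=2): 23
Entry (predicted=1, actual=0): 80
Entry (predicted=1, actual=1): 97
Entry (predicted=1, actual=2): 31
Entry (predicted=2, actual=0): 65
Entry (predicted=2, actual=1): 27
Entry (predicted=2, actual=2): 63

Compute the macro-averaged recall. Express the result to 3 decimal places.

0.595

Per-class recall (TP/(TP+FN)):
  0: TP=213, FN=80+65=145 → 213/358 = 0.5950
  1: TP=97, FN=25+27=52 → 97/149 = 0.6510
  2: TP=63, FN=23+31=54 → 63/117 = 0.5385
Macro-recall = mean = (0.5950 + 0.6510 + 0.5385) / 3 = 0.595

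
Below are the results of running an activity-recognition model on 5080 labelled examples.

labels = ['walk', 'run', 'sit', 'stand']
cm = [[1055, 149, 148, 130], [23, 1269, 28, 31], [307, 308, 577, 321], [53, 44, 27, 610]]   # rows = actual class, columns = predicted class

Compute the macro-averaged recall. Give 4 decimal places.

Per-class recall (TP/(TP+FN)):
  walk: TP=1055, FN=149+148+130=427 → 1055/1482 = 0.71188
  run: TP=1269, FN=23+28+31=82 → 1269/1351 = 0.93930
  sit: TP=577, FN=307+308+321=936 → 577/1513 = 0.38136
  stand: TP=610, FN=53+44+27=124 → 610/734 = 0.83106
Macro-recall = mean = (0.71188 + 0.93930 + 0.38136 + 0.83106) / 4 = 0.7159

0.7159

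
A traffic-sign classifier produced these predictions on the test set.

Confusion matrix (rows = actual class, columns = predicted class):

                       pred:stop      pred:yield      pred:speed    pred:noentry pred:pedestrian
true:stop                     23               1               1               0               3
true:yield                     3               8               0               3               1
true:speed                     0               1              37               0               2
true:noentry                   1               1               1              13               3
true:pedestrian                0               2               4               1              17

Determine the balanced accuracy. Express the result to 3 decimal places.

Balanced accuracy = mean of per-class recall.
  stop: recall = 23/28 = 0.8214
  yield: recall = 8/15 = 0.5333
  speed: recall = 37/40 = 0.9250
  noentry: recall = 13/19 = 0.6842
  pedestrian: recall = 17/24 = 0.7083
Mean = (0.8214 + 0.5333 + 0.9250 + 0.6842 + 0.7083) / 5 = 0.734

0.734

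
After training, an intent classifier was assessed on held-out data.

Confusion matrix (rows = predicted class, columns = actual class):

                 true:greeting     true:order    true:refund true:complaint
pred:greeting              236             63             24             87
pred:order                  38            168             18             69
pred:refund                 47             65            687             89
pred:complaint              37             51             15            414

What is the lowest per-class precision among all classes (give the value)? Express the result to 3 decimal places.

Per-class precision (TP/(TP+FP)):
  greeting: TP=236, FP=63+24+87=174 → 236/410 = 0.5756
  order: TP=168, FP=38+18+69=125 → 168/293 = 0.5734
  refund: TP=687, FP=47+65+89=201 → 687/888 = 0.7736
  complaint: TP=414, FP=37+51+15=103 → 414/517 = 0.8008
Lowest is class 'order' with precision = 0.573.

0.573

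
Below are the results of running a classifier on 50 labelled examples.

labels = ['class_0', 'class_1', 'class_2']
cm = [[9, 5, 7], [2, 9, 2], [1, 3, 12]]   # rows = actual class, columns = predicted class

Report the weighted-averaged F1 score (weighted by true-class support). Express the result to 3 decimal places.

Per-class F1 score (2·TP/(2·TP+FP+FN)):
  class_0: TP=9, FP=2+1=3, FN=5+7=12 → 18/33 = 0.5455
  class_1: TP=9, FP=5+3=8, FN=2+2=4 → 18/30 = 0.6000
  class_2: TP=12, FP=7+2=9, FN=1+3=4 → 24/37 = 0.6486
Weighted-F1 score = Σ (supportᵢ/N)·F1 scoreᵢ with N=50: (21/50)·0.5455 + (13/50)·0.6000 + (16/50)·0.6486 = 0.593

0.593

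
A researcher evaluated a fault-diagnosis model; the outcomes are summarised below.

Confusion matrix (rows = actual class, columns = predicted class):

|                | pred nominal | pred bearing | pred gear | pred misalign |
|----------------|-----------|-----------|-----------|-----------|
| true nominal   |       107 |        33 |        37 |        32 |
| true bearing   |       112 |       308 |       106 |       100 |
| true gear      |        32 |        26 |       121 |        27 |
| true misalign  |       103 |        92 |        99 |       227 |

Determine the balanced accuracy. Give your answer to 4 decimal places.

0.5068

Balanced accuracy = mean of per-class recall.
  nominal: recall = 107/209 = 0.51196
  bearing: recall = 308/626 = 0.49201
  gear: recall = 121/206 = 0.58738
  misalign: recall = 227/521 = 0.43570
Mean = (0.51196 + 0.49201 + 0.58738 + 0.43570) / 4 = 0.5068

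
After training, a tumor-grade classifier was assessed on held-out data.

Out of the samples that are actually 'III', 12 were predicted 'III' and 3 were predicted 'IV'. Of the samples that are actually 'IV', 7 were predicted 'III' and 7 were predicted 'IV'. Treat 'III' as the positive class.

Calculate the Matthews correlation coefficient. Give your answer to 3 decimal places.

0.315

MCC = (TP·TN − FP·FN) / √((TP+FP)(TP+FN)(TN+FP)(TN+FN))
Numerator = 12·7 − 7·3 = 63
Denominator = √(19·15·14·10) = √39900 = 199.7498
MCC = 63 / 199.7498 = 0.315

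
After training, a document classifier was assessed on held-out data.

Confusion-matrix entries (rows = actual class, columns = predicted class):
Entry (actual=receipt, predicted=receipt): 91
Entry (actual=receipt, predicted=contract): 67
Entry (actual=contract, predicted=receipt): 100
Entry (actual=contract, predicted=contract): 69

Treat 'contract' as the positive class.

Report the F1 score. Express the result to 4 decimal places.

Precision = TP/(TP+FP) = 69/136 = 0.5074
Recall = TP/(TP+FN) = 69/169 = 0.4083
F1 = 2·TP/(2·TP+FP+FN) = 138/305 = 0.4525

0.4525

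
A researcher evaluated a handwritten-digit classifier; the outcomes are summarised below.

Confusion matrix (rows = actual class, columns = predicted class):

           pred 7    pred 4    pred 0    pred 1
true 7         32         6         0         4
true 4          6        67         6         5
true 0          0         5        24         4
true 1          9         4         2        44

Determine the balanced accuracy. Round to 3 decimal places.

0.758

Balanced accuracy = mean of per-class recall.
  7: recall = 32/42 = 0.7619
  4: recall = 67/84 = 0.7976
  0: recall = 24/33 = 0.7273
  1: recall = 44/59 = 0.7458
Mean = (0.7619 + 0.7976 + 0.7273 + 0.7458) / 4 = 0.758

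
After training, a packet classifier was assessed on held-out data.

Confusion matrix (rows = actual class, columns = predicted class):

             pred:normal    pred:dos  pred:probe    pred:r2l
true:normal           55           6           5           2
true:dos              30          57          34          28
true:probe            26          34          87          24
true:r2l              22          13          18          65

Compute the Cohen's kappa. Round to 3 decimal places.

0.362

Observed agreement pₒ = trace/N = 264/506 = 0.5217
Expected agreement pₑ = Σ (rowᵢ·colᵢ)/N² = (68·133 + 149·110 + 171·144 + 118·119)/506² = 0.2504
κ = (pₒ − pₑ)/(1 − pₑ) = (0.5217 − 0.2504)/(1 − 0.2504) = 0.362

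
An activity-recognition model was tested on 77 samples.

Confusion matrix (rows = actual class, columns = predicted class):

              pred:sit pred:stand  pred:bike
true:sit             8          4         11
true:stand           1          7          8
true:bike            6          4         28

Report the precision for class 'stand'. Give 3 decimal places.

0.467

precision = TP/(TP+FP).
stand: TP=7, FP=4+4=8 → 7/15 = 0.4667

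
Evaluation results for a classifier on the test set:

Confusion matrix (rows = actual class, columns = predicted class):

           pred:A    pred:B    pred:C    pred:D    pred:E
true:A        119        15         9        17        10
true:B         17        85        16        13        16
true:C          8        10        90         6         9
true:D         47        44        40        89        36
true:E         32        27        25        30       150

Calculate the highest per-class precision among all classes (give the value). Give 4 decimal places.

0.6787

Per-class precision (TP/(TP+FP)):
  A: TP=119, FP=17+8+47+32=104 → 119/223 = 0.53363
  B: TP=85, FP=15+10+44+27=96 → 85/181 = 0.46961
  C: TP=90, FP=9+16+40+25=90 → 90/180 = 0.50000
  D: TP=89, FP=17+13+6+30=66 → 89/155 = 0.57419
  E: TP=150, FP=10+16+9+36=71 → 150/221 = 0.67873
Highest is class 'E' with precision = 0.6787.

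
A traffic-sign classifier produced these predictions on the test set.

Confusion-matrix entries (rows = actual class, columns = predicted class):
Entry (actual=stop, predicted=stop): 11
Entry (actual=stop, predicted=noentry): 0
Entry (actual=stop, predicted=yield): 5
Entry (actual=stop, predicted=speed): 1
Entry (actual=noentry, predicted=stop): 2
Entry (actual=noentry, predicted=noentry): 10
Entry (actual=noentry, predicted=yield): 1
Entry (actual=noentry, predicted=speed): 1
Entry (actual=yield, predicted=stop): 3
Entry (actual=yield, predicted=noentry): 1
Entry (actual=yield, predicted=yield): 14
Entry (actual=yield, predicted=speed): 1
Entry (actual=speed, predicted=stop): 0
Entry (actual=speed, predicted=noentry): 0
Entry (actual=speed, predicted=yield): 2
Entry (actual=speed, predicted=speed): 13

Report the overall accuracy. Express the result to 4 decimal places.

0.7385

Accuracy = trace / total = (11+10+14+13=48) / 65 = 48/65 = 0.7385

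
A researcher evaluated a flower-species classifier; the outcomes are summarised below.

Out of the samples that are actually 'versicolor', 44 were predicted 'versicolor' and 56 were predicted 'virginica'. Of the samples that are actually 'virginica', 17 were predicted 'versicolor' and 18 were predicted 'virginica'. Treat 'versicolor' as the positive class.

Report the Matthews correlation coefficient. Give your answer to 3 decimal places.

MCC = (TP·TN − FP·FN) / √((TP+FP)(TP+FN)(TN+FP)(TN+FN))
Numerator = 44·18 − 17·56 = -160
Denominator = √(61·100·35·74) = √15799000 = 3974.7956
MCC = -160 / 3974.7956 = -0.040

-0.040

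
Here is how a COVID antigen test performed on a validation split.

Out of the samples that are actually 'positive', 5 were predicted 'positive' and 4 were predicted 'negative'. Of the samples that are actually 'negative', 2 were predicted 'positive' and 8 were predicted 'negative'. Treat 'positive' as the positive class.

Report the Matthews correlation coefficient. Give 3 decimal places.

0.368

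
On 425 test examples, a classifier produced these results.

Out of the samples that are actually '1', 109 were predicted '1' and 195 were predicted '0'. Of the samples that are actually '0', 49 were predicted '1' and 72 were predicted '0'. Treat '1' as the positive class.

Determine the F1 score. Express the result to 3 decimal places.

Precision = TP/(TP+FP) = 109/158 = 0.6899
Recall = TP/(TP+FN) = 109/304 = 0.3586
F1 = 2·TP/(2·TP+FP+FN) = 218/462 = 0.472

0.472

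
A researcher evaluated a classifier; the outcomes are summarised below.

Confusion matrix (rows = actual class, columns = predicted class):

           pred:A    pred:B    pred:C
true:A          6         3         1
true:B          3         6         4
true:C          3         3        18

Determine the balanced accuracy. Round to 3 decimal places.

0.604

Balanced accuracy = mean of per-class recall.
  A: recall = 6/10 = 0.6000
  B: recall = 6/13 = 0.4615
  C: recall = 18/24 = 0.7500
Mean = (0.6000 + 0.4615 + 0.7500) / 3 = 0.604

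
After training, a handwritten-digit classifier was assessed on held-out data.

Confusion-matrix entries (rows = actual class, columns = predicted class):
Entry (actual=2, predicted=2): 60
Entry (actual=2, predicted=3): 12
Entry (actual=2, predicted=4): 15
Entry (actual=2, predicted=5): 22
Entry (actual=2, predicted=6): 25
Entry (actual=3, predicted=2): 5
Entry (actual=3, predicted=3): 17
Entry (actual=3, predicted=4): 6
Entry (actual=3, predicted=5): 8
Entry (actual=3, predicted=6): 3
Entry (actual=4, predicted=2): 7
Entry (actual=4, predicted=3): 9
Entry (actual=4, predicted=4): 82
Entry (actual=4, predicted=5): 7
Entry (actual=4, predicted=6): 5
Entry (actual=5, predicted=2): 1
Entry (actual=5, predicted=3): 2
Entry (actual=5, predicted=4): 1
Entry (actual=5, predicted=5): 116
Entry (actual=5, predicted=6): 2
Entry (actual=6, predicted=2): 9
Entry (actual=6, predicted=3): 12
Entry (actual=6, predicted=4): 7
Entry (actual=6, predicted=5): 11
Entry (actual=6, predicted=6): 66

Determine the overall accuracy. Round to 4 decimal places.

0.6686

Accuracy = trace / total = (60+17+82+116+66=341) / 510 = 341/510 = 0.6686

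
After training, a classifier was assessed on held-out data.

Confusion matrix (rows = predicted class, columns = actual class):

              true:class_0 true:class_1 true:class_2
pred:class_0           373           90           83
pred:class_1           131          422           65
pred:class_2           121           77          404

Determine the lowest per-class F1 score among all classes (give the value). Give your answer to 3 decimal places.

0.637

Per-class F1 score (2·TP/(2·TP+FP+FN)):
  class_0: TP=373, FP=90+83=173, FN=131+121=252 → 746/1171 = 0.6371
  class_1: TP=422, FP=131+65=196, FN=90+77=167 → 844/1207 = 0.6993
  class_2: TP=404, FP=121+77=198, FN=83+65=148 → 808/1154 = 0.7002
Lowest is class 'class_0' with F1 score = 0.637.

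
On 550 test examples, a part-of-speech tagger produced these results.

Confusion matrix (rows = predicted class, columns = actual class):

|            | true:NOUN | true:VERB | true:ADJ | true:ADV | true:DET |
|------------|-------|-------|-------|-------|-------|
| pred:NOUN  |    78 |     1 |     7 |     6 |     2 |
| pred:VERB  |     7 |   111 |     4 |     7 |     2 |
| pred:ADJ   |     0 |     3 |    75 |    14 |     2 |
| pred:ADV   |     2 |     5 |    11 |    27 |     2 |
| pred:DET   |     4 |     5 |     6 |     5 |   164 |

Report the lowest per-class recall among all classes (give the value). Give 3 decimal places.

Per-class recall (TP/(TP+FN)):
  NOUN: TP=78, FN=7+0+2+4=13 → 78/91 = 0.8571
  VERB: TP=111, FN=1+3+5+5=14 → 111/125 = 0.8880
  ADJ: TP=75, FN=7+4+11+6=28 → 75/103 = 0.7282
  ADV: TP=27, FN=6+7+14+5=32 → 27/59 = 0.4576
  DET: TP=164, FN=2+2+2+2=8 → 164/172 = 0.9535
Lowest is class 'ADV' with recall = 0.458.

0.458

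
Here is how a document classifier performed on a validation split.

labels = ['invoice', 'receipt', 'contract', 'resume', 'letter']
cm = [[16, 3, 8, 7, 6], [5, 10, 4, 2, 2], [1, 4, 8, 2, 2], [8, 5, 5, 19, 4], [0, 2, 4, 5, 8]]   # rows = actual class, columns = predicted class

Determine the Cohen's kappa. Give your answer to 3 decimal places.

0.287

Observed agreement pₒ = trace/N = 61/140 = 0.4357
Expected agreement pₑ = Σ (rowᵢ·colᵢ)/N² = (40·30 + 23·24 + 17·29 + 41·35 + 19·22)/140² = 0.2091
κ = (pₒ − pₑ)/(1 − pₑ) = (0.4357 − 0.2091)/(1 − 0.2091) = 0.287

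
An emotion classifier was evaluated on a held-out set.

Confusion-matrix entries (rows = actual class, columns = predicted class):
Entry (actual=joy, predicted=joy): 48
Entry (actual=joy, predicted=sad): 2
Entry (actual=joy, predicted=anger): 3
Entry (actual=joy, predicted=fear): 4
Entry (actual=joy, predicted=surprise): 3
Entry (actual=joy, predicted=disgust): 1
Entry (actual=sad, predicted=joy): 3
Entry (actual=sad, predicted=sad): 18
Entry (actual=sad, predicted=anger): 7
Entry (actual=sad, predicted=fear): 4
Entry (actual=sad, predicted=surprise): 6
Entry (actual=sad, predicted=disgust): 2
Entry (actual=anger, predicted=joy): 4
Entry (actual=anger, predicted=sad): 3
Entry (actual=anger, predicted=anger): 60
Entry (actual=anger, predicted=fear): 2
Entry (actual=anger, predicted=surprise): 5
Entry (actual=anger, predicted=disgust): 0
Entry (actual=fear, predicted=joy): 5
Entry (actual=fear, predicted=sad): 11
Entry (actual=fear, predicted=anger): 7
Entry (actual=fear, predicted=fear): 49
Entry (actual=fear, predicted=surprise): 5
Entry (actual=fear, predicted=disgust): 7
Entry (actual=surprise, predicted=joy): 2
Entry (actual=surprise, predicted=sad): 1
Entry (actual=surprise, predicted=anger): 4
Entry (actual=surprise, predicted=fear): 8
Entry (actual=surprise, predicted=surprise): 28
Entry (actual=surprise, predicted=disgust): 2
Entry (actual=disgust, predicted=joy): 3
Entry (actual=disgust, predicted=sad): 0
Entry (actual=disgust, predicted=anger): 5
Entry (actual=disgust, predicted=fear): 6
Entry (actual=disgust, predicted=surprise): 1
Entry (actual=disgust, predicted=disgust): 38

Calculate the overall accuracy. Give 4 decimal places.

0.6751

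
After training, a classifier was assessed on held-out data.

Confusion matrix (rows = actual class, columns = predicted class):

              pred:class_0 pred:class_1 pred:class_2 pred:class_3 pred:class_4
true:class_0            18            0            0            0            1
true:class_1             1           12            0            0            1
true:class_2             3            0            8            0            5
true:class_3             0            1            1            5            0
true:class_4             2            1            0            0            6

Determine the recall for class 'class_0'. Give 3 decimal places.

0.947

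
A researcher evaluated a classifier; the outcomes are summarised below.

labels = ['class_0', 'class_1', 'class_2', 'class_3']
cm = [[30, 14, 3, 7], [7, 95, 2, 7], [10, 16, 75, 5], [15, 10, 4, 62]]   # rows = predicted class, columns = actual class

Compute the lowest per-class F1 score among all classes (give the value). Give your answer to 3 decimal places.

Per-class F1 score (2·TP/(2·TP+FP+FN)):
  class_0: TP=30, FP=14+3+7=24, FN=7+10+15=32 → 60/116 = 0.5172
  class_1: TP=95, FP=7+2+7=16, FN=14+16+10=40 → 190/246 = 0.7724
  class_2: TP=75, FP=10+16+5=31, FN=3+2+4=9 → 150/190 = 0.7895
  class_3: TP=62, FP=15+10+4=29, FN=7+7+5=19 → 124/172 = 0.7209
Lowest is class 'class_0' with F1 score = 0.517.

0.517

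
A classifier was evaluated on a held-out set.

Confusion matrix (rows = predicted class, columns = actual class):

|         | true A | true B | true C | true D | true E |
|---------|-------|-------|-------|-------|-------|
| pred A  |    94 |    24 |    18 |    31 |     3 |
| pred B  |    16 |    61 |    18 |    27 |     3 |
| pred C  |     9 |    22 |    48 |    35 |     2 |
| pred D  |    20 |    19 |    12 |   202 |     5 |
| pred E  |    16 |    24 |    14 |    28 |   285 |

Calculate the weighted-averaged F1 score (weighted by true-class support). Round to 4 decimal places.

0.6592

Per-class F1 score (2·TP/(2·TP+FP+FN)):
  A: TP=94, FP=24+18+31+3=76, FN=16+9+20+16=61 → 188/325 = 0.57846
  B: TP=61, FP=16+18+27+3=64, FN=24+22+19+24=89 → 122/275 = 0.44364
  C: TP=48, FP=9+22+35+2=68, FN=18+18+12+14=62 → 96/226 = 0.42478
  D: TP=202, FP=20+19+12+5=56, FN=31+27+35+28=121 → 404/581 = 0.69535
  E: TP=285, FP=16+24+14+28=82, FN=3+3+2+5=13 → 570/665 = 0.85714
Weighted-F1 score = Σ (supportᵢ/N)·F1 scoreᵢ with N=1036: (155/1036)·0.57846 + (150/1036)·0.44364 + (110/1036)·0.42478 + (323/1036)·0.69535 + (298/1036)·0.85714 = 0.6592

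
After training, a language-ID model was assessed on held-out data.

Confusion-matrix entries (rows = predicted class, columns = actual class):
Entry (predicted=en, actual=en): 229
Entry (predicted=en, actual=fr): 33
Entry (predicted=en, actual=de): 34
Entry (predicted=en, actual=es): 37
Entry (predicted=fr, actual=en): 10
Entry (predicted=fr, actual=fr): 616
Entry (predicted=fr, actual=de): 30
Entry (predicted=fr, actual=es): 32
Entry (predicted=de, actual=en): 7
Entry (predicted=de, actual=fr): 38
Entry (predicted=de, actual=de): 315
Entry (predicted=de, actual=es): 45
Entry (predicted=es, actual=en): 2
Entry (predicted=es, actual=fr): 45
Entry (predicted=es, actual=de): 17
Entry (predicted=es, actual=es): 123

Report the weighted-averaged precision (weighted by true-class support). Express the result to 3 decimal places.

Per-class precision (TP/(TP+FP)):
  en: TP=229, FP=33+34+37=104 → 229/333 = 0.6877
  fr: TP=616, FP=10+30+32=72 → 616/688 = 0.8953
  de: TP=315, FP=7+38+45=90 → 315/405 = 0.7778
  es: TP=123, FP=2+45+17=64 → 123/187 = 0.6578
Weighted-precision = Σ (supportᵢ/N)·precisionᵢ with N=1613: (248/1613)·0.6877 + (732/1613)·0.8953 + (396/1613)·0.7778 + (237/1613)·0.6578 = 0.800

0.800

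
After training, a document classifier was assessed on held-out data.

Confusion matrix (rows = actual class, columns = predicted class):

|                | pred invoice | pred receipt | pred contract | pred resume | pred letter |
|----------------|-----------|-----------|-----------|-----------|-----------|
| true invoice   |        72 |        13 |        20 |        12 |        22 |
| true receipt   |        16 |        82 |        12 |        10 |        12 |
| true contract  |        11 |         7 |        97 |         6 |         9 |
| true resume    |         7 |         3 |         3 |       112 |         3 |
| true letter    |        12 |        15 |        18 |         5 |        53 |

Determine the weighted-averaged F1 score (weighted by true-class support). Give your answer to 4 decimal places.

0.6534

Per-class F1 score (2·TP/(2·TP+FP+FN)):
  invoice: TP=72, FP=16+11+7+12=46, FN=13+20+12+22=67 → 144/257 = 0.56031
  receipt: TP=82, FP=13+7+3+15=38, FN=16+12+10+12=50 → 164/252 = 0.65079
  contract: TP=97, FP=20+12+3+18=53, FN=11+7+6+9=33 → 194/280 = 0.69286
  resume: TP=112, FP=12+10+6+5=33, FN=7+3+3+3=16 → 224/273 = 0.82051
  letter: TP=53, FP=22+12+9+3=46, FN=12+15+18+5=50 → 106/202 = 0.52475
Weighted-F1 score = Σ (supportᵢ/N)·F1 scoreᵢ with N=632: (139/632)·0.56031 + (132/632)·0.65079 + (130/632)·0.69286 + (128/632)·0.82051 + (103/632)·0.52475 = 0.6534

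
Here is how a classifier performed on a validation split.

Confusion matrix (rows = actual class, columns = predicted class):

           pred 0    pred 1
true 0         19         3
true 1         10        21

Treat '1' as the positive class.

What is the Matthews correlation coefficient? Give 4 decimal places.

0.5356

MCC = (TP·TN − FP·FN) / √((TP+FP)(TP+FN)(TN+FP)(TN+FN))
Numerator = 21·19 − 3·10 = 369
Denominator = √(24·31·22·29) = √474672 = 688.9644
MCC = 369 / 688.9644 = 0.5356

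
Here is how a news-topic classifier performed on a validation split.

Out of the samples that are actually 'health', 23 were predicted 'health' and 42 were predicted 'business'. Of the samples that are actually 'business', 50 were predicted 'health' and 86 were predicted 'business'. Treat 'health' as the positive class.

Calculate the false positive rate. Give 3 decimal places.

FPR = FP/(FP+TN) = 50/(50+86) = 0.368

0.368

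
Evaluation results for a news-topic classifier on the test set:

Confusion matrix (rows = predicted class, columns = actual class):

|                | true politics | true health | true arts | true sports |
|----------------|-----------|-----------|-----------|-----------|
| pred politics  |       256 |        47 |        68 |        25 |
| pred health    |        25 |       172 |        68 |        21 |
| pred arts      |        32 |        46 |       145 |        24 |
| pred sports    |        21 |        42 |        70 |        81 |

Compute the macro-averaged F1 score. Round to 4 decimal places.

Per-class F1 score (2·TP/(2·TP+FP+FN)):
  politics: TP=256, FP=47+68+25=140, FN=25+32+21=78 → 512/730 = 0.70137
  health: TP=172, FP=25+68+21=114, FN=47+46+42=135 → 344/593 = 0.58010
  arts: TP=145, FP=32+46+24=102, FN=68+68+70=206 → 290/598 = 0.48495
  sports: TP=81, FP=21+42+70=133, FN=25+21+24=70 → 162/365 = 0.44384
Macro-F1 score = mean = (0.70137 + 0.58010 + 0.48495 + 0.44384) / 4 = 0.5526

0.5526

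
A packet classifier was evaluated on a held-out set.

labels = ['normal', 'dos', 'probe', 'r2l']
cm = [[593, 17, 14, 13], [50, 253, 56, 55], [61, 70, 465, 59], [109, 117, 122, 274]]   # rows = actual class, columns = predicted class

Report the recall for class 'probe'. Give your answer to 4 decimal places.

0.7099

Take TP from the diagonal, FP from the rest of the 'probe' prediction marginal, FN from the rest of the 'probe' actual marginal.
recall = TP/(TP+FN).
probe: TP=465, FN=61+70+59=190 → 465/655 = 0.70992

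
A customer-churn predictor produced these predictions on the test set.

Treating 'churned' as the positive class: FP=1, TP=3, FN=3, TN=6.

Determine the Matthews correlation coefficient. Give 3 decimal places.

0.386

MCC = (TP·TN − FP·FN) / √((TP+FP)(TP+FN)(TN+FP)(TN+FN))
Numerator = 3·6 − 1·3 = 15
Denominator = √(4·6·7·9) = √1512 = 38.8844
MCC = 15 / 38.8844 = 0.386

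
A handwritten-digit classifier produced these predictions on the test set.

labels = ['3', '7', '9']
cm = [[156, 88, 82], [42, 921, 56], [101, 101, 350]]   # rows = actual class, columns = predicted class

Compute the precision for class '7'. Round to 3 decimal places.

0.830

Treat '7' as positive and all other classes as negative.
precision = TP/(TP+FP).
7: TP=921, FP=88+101=189 → 921/1110 = 0.8297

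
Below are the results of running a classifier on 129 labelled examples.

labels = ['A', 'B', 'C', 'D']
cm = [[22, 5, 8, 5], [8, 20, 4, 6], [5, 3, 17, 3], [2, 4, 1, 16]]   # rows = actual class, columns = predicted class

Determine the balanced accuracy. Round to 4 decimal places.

Balanced accuracy = mean of per-class recall.
  A: recall = 22/40 = 0.55000
  B: recall = 20/38 = 0.52632
  C: recall = 17/28 = 0.60714
  D: recall = 16/23 = 0.69565
Mean = (0.55000 + 0.52632 + 0.60714 + 0.69565) / 4 = 0.5948

0.5948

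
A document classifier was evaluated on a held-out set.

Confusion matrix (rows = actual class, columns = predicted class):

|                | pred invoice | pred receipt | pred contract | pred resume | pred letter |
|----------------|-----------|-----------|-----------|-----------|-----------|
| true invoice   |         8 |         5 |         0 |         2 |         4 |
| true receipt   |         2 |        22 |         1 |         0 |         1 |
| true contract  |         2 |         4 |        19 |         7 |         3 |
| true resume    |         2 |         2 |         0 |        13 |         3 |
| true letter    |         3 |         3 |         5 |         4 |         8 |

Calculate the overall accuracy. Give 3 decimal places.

Accuracy = trace / total = (8+22+19+13+8=70) / 123 = 70/123 = 0.569

0.569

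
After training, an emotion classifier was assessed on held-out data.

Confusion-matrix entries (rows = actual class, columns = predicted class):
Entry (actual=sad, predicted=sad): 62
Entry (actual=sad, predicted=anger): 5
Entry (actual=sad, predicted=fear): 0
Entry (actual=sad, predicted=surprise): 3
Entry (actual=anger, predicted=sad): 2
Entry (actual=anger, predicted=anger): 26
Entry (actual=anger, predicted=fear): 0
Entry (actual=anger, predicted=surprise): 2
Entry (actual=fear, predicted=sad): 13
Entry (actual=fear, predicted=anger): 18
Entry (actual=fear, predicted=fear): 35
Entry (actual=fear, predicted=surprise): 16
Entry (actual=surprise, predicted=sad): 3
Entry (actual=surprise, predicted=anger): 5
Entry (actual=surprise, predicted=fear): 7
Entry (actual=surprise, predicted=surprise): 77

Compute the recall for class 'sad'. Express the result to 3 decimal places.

One-vs-rest for 'sad': TP = diagonal; FP = other classes predicted 'sad'; FN = 'sad' predicted as other.
recall = TP/(TP+FN).
sad: TP=62, FN=5+0+3=8 → 62/70 = 0.8857

0.886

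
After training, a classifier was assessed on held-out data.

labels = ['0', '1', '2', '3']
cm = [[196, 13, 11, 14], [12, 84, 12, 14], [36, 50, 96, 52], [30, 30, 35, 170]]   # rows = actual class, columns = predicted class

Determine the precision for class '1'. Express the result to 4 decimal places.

precision = TP/(TP+FP).
1: TP=84, FP=13+50+30=93 → 84/177 = 0.47458

0.4746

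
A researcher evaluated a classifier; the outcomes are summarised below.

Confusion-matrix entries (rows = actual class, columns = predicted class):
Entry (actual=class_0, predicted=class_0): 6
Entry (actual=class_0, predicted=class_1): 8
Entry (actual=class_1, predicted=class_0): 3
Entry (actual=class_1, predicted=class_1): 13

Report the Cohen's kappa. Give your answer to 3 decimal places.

0.247

Observed agreement pₒ = trace/N = 19/30 = 0.6333
Expected agreement pₑ = Σ (rowᵢ·colᵢ)/N² = (14·9 + 16·21)/30² = 0.5133
κ = (pₒ − pₑ)/(1 − pₑ) = (0.6333 − 0.5133)/(1 − 0.5133) = 0.247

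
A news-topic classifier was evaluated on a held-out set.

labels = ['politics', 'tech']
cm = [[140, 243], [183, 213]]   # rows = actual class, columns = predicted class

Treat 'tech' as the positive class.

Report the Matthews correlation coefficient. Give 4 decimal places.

MCC = (TP·TN − FP·FN) / √((TP+FP)(TP+FN)(TN+FP)(TN+FN))
Numerator = 213·140 − 243·183 = -14649
Denominator = √(456·396·383·323) = √22338876384 = 149461.9563
MCC = -14649 / 149461.9563 = -0.0980

-0.0980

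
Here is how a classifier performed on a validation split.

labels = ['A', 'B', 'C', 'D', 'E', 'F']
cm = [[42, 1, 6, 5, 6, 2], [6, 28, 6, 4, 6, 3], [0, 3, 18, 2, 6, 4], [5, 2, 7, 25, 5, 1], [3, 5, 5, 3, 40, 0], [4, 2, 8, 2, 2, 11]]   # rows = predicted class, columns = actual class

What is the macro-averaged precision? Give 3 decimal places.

0.567

Per-class precision (TP/(TP+FP)):
  A: TP=42, FP=1+6+5+6+2=20 → 42/62 = 0.6774
  B: TP=28, FP=6+6+4+6+3=25 → 28/53 = 0.5283
  C: TP=18, FP=0+3+2+6+4=15 → 18/33 = 0.5455
  D: TP=25, FP=5+2+7+5+1=20 → 25/45 = 0.5556
  E: TP=40, FP=3+5+5+3+0=16 → 40/56 = 0.7143
  F: TP=11, FP=4+2+8+2+2=18 → 11/29 = 0.3793
Macro-precision = mean = (0.6774 + 0.5283 + 0.5455 + 0.5556 + 0.7143 + 0.3793) / 6 = 0.567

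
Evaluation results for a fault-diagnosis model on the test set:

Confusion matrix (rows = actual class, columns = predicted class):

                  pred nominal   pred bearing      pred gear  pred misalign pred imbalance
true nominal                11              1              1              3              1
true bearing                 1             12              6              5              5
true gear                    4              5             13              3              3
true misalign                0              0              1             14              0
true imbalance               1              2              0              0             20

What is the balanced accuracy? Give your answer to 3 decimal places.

Balanced accuracy = mean of per-class recall.
  nominal: recall = 11/17 = 0.6471
  bearing: recall = 12/29 = 0.4138
  gear: recall = 13/28 = 0.4643
  misalign: recall = 14/15 = 0.9333
  imbalance: recall = 20/23 = 0.8696
Mean = (0.6471 + 0.4138 + 0.4643 + 0.9333 + 0.8696) / 5 = 0.666

0.666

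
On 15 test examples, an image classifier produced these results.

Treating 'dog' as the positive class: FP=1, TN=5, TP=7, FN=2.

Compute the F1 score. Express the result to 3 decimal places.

0.824

Precision = TP/(TP+FP) = 7/8 = 0.8750
Recall = TP/(TP+FN) = 7/9 = 0.7778
F1 = 2·TP/(2·TP+FP+FN) = 14/17 = 0.824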